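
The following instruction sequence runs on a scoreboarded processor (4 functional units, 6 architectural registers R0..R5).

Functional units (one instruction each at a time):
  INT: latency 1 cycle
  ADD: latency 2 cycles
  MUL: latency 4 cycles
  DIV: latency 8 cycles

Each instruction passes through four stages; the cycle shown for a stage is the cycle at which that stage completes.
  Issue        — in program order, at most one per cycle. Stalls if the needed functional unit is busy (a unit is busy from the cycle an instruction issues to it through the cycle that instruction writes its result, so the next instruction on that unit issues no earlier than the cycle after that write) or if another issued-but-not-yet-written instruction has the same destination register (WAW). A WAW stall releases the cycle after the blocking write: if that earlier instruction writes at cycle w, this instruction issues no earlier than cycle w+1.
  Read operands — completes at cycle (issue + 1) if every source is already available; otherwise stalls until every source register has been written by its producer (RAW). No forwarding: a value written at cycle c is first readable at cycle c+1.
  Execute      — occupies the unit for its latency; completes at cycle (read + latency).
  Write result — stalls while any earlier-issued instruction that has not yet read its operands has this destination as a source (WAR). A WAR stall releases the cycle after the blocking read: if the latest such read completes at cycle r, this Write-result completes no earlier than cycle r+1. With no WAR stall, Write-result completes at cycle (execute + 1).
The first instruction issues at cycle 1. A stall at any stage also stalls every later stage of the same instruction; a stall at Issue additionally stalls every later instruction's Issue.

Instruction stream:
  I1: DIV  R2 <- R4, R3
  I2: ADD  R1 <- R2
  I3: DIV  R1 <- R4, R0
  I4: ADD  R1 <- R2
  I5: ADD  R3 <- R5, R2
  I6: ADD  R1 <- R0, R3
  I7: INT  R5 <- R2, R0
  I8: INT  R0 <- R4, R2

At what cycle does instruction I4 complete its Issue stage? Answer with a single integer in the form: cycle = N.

cycle = 27

I1  is:1  ro:2  ex:10  wr:11
I2  is:2  ro:12  ex:14  wr:15  — RAW R2: wait I1 write@11
I3  is:16  ro:17  ex:25  wr:26  — WAW R1: wait I2 write@15
I4  is:27  ro:28  ex:30  wr:31  — WAW R1: wait I3 write@26
I5  is:32  ro:33  ex:35  wr:36  — struct: ADD busy until I4 writes@31
I6  is:37  ro:38  ex:40  wr:41  — struct: ADD busy until I5 writes@36
I7  is:38  ro:39  ex:40  wr:41
I8  is:42  ro:43  ex:44  wr:45  — struct: INT busy until I7 writes@41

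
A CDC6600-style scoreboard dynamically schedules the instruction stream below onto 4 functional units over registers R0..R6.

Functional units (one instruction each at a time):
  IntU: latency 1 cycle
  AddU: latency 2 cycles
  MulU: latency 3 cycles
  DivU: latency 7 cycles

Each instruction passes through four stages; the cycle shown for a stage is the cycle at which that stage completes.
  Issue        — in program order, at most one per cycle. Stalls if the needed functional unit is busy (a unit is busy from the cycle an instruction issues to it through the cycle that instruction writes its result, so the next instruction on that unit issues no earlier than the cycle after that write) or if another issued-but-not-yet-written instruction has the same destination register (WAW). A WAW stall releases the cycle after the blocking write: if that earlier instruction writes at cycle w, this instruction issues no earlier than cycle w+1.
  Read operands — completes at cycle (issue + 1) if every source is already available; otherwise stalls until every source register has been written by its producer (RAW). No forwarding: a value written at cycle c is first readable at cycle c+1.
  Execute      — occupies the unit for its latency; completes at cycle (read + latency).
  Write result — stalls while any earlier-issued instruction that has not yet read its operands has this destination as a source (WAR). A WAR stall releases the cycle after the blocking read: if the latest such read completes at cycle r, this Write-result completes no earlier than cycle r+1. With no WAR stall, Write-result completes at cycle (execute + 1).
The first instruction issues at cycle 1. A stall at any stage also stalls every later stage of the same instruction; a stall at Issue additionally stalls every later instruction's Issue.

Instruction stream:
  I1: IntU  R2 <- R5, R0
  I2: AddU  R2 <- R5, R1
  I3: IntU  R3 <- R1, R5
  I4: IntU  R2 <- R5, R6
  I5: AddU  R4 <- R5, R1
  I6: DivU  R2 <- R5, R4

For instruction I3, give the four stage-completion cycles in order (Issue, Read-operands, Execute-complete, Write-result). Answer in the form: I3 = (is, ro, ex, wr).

I1 -> (1, 2, 3, 4)
I2 -> (5, 6, 8, 9)  // WAW R2: wait I1 write@4
I3 -> (6, 7, 8, 9)
I4 -> (10, 11, 12, 13)  // struct: IntU busy until I3 writes@9
I5 -> (11, 12, 14, 15)
I6 -> (14, 16, 23, 24)  // WAW R2: wait I4 write@13, RAW R4: wait I5 write@15

I3 = (6, 7, 8, 9)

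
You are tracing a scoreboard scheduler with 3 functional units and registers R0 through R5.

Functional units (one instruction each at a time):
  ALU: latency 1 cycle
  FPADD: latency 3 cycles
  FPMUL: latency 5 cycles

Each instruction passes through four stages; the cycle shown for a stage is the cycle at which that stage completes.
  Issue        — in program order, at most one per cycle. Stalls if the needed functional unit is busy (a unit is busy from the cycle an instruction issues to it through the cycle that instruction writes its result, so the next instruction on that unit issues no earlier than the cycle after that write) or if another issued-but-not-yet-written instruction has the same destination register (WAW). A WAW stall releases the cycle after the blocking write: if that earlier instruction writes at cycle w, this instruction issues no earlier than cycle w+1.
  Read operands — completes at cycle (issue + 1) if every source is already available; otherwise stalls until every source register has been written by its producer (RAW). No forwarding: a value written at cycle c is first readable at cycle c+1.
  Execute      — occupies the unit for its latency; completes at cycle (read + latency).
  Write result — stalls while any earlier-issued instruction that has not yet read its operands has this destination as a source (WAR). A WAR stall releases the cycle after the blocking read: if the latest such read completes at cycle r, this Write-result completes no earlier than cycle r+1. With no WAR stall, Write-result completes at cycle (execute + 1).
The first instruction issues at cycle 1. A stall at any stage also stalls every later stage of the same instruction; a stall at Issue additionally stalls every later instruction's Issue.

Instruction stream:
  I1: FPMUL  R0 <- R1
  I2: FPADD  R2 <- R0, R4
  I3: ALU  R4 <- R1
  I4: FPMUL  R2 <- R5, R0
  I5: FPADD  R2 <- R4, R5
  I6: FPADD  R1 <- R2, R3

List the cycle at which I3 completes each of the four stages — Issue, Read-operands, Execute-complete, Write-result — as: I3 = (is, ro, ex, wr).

I3 = (3, 4, 5, 10)

I1 -> (1, 2, 7, 8)
I2 -> (2, 9, 12, 13)  // RAW R0: wait I1 write@8
I3 -> (3, 4, 5, 10)  // WAR R4: wait I2 read@9
I4 -> (14, 15, 20, 21)  // WAW R2: wait I2 write@13
I5 -> (22, 23, 26, 27)  // WAW R2: wait I4 write@21
I6 -> (28, 29, 32, 33)  // struct: FPADD busy until I5 writes@27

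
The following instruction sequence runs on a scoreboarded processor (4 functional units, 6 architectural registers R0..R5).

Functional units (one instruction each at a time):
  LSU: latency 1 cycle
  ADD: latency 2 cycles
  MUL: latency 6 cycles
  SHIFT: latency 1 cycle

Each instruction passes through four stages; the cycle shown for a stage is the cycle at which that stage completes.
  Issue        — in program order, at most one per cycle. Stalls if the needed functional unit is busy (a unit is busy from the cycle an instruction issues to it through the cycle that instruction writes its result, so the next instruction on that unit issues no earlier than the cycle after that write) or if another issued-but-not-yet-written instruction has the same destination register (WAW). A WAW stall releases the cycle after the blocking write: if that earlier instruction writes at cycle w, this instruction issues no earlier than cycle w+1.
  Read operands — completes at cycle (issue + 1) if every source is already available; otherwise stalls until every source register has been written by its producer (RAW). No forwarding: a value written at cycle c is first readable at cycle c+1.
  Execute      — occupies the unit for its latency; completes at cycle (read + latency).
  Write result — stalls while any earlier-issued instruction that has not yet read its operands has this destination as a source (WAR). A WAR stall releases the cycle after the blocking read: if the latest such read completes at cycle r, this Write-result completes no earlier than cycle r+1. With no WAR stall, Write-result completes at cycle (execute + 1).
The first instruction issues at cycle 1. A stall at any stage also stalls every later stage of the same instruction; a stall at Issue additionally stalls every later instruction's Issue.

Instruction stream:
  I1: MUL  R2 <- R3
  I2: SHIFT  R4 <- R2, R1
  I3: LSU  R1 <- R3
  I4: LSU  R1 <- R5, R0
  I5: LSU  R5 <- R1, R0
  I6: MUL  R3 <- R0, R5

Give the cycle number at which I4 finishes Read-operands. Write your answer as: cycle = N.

cycle = 13

[1] issue I1 (MUL)
[2] I1 read-ops | issue I2 (SHIFT)
[3] issue I3 (LSU)
[4] I3 read-ops
[5] I3 finished on LSU
[8] I1 finished on MUL
[9] I1→R2
[10] I2 read-ops
[11] I2 finished on SHIFT | I3→R1
[12] I2→R4 | issue I4 (LSU)
[13] I4 read-ops
[14] I4 finished on LSU
[15] I4→R1
[16] issue I5 (LSU)
[17] I5 read-ops | issue I6 (MUL)
[18] I5 finished on LSU
[19] I5→R5
[20] I6 read-ops
[26] I6 finished on MUL
[27] I6→R3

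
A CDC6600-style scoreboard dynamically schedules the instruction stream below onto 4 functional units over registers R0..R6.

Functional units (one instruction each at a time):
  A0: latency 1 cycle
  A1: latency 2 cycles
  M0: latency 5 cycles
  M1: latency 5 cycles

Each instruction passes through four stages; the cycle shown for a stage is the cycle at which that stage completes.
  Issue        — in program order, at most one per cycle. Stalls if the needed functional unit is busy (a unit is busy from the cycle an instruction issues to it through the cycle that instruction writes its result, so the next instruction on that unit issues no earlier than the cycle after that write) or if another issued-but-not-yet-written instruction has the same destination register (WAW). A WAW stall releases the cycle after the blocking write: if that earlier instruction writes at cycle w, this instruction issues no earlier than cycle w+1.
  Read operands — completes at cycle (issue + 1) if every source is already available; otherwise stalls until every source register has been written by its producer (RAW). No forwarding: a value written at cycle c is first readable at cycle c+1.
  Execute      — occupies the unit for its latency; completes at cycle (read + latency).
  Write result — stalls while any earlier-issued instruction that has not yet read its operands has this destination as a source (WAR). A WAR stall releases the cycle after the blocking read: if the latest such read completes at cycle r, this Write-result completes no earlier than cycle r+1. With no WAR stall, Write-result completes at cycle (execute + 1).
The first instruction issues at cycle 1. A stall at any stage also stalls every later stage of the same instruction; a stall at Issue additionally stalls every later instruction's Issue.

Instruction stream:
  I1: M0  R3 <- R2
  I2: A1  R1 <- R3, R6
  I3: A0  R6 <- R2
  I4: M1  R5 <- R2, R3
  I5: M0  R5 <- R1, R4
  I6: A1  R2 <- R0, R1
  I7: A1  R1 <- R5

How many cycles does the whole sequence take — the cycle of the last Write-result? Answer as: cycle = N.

c1: I1 dispatched to M0
c2: I1 operands ready | I2 dispatched to A1
c3: I3 dispatched to A0
c4: I3 operands ready | I4 dispatched to M1
c5: I3 complete
c7: I1 complete
c8: R3←I1
c9: I2 operands ready | I4 operands ready
c10: R6←I3
c11: I2 complete
c12: R1←I2
c14: I4 complete
c15: R5←I4
c16: I5 dispatched to M0
c17: I5 operands ready | I6 dispatched to A1
c18: I6 operands ready
c20: I6 complete
c21: R2←I6
c22: I5 complete | I7 dispatched to A1
c23: R5←I5
c24: I7 operands ready
c26: I7 complete
c27: R1←I7

cycle = 27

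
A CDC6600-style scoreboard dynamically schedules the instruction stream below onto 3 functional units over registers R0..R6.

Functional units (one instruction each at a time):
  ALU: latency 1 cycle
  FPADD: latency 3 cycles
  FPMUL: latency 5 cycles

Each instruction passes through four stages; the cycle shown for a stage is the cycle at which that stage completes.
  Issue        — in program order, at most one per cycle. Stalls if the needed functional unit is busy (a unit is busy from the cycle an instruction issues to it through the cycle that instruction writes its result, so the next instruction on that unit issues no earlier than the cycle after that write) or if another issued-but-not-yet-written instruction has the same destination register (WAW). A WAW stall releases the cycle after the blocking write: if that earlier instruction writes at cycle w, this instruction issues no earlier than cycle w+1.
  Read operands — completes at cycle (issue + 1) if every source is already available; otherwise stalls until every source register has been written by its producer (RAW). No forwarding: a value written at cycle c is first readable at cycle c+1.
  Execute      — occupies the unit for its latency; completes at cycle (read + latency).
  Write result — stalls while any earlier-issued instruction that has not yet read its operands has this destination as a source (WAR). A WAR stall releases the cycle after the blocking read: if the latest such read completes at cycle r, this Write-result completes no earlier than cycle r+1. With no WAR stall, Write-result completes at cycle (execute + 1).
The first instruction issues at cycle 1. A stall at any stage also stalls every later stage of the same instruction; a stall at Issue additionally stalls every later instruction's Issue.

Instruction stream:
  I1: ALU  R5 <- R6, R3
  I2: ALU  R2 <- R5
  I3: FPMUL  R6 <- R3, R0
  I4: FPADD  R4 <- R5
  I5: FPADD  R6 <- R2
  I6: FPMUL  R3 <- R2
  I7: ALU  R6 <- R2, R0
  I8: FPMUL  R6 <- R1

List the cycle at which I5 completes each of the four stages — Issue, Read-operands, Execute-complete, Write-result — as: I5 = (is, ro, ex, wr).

I1 -> (1, 2, 3, 4)
I2 -> (5, 6, 7, 8)  // struct: ALU busy until I1 writes@4
I3 -> (6, 7, 12, 13)
I4 -> (7, 8, 11, 12)
I5 -> (14, 15, 18, 19)  // WAW R6: wait I3 write@13
I6 -> (15, 16, 21, 22)
I7 -> (20, 21, 22, 23)  // WAW R6: wait I5 write@19
I8 -> (24, 25, 30, 31)  // WAW R6: wait I7 write@23

I5 = (14, 15, 18, 19)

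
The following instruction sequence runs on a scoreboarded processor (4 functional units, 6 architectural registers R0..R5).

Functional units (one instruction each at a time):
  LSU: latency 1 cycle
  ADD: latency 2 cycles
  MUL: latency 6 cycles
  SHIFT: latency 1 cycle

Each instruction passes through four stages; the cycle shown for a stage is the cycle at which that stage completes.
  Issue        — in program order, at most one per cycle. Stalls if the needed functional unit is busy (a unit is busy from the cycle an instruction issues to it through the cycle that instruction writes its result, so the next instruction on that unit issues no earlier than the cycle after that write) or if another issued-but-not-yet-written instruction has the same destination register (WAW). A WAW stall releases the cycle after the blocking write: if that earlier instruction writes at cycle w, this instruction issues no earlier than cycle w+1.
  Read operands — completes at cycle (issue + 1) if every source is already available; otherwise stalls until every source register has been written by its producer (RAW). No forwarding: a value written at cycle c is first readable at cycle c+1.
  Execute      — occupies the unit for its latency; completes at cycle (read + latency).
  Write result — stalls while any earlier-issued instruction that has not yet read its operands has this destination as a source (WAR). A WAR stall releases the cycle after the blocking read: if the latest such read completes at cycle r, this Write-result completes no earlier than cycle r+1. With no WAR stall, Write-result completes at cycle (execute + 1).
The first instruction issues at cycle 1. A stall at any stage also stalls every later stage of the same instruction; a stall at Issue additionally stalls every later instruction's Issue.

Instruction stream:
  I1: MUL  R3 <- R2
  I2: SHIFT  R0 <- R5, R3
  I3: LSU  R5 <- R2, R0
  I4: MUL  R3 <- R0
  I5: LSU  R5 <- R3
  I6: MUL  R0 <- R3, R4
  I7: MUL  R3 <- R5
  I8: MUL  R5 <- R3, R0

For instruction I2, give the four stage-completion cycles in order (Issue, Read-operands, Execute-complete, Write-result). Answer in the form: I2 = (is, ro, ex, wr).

I2 = (2, 10, 11, 12)

I1: IS=1 RO=2 EX=8 WR=9
I2: IS=2 RO=10 EX=11 WR=12  [RAW R3: wait I1 write@9]
I3: IS=3 RO=13 EX=14 WR=15  [RAW R0: wait I2 write@12]
I4: IS=10 RO=13 EX=19 WR=20  [struct: MUL busy until I1 writes@9; RAW R0: wait I2 write@12]
I5: IS=16 RO=21 EX=22 WR=23  [struct: LSU busy until I3 writes@15; RAW R3: wait I4 write@20]
I6: IS=21 RO=22 EX=28 WR=29  [struct: MUL busy until I4 writes@20]
I7: IS=30 RO=31 EX=37 WR=38  [struct: MUL busy until I6 writes@29]
I8: IS=39 RO=40 EX=46 WR=47  [struct: MUL busy until I7 writes@38]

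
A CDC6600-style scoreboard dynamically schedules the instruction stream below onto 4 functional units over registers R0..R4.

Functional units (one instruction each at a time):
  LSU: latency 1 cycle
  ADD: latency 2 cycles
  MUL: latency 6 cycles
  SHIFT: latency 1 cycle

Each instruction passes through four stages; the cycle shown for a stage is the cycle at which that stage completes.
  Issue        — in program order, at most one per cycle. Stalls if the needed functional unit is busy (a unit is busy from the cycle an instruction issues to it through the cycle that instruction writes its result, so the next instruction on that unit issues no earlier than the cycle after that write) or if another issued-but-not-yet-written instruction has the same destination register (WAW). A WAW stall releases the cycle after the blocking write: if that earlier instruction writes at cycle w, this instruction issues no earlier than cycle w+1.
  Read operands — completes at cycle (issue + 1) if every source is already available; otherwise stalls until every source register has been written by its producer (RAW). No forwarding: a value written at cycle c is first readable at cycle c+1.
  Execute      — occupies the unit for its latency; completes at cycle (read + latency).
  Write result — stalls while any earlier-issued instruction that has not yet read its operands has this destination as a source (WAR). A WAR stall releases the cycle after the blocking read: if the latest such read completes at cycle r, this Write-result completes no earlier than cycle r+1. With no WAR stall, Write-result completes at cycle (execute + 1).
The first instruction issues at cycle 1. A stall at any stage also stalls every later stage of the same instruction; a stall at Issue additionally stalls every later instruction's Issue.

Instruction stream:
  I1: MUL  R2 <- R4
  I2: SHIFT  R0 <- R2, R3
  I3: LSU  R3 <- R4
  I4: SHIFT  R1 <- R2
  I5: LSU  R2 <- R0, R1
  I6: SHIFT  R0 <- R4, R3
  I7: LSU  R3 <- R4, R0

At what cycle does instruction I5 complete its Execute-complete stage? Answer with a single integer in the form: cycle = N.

cycle = 18

I1 -> (1, 2, 8, 9)
I2 -> (2, 10, 11, 12)  // RAW R2: wait I1 write@9
I3 -> (3, 4, 5, 11)  // WAR R3: wait I2 read@10
I4 -> (13, 14, 15, 16)  // struct: SHIFT busy until I2 writes@12
I5 -> (14, 17, 18, 19)  // RAW R1: wait I4 write@16
I6 -> (17, 18, 19, 20)  // struct: SHIFT busy until I4 writes@16
I7 -> (20, 21, 22, 23)  // struct: LSU busy until I5 writes@19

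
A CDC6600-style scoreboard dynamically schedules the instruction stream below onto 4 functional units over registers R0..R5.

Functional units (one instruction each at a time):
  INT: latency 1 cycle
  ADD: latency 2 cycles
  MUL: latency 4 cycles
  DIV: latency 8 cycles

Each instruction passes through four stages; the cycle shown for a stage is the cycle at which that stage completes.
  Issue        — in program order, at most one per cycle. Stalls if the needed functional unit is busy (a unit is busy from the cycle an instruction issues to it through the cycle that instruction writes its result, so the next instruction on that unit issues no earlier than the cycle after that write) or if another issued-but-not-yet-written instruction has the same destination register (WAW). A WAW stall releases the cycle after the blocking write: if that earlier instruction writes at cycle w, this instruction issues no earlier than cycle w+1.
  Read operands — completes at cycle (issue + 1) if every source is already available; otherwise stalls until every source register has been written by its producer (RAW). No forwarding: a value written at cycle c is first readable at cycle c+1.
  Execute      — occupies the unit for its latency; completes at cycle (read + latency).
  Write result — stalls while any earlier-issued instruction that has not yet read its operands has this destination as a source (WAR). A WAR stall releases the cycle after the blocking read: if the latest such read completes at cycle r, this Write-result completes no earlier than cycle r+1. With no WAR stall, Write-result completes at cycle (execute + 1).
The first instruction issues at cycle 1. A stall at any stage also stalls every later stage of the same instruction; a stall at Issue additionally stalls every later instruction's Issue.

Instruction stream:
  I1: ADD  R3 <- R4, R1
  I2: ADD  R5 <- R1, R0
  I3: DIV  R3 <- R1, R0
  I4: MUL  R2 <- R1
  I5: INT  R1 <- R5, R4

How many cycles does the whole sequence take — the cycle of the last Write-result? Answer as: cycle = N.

I1  is:1  ro:2  ex:4  wr:5
I2  is:6  ro:7  ex:9  wr:10  — struct: ADD busy until I1 writes@5
I3  is:7  ro:8  ex:16  wr:17
I4  is:8  ro:9  ex:13  wr:14
I5  is:9  ro:11  ex:12  wr:13  — RAW R5: wait I2 write@10

cycle = 17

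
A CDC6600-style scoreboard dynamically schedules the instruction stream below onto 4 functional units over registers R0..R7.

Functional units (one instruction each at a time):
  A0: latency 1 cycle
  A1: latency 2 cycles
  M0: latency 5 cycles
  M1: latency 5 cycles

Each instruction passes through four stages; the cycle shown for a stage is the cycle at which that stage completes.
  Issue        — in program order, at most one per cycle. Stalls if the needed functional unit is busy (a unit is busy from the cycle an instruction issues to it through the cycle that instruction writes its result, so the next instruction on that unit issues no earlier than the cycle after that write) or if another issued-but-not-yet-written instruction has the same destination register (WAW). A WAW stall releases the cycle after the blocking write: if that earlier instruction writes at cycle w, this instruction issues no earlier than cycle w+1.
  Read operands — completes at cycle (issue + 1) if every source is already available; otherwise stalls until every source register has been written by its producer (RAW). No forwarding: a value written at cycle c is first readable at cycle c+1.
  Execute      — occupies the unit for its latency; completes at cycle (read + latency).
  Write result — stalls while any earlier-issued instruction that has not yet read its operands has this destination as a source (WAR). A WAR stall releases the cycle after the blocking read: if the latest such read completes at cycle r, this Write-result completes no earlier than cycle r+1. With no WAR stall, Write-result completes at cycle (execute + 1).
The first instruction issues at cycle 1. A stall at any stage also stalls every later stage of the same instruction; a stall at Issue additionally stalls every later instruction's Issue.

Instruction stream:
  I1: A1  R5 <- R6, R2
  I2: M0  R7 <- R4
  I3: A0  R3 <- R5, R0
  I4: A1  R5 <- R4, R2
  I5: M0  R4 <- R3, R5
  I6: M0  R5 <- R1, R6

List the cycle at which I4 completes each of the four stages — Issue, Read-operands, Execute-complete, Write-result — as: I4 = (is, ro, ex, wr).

I1: IS=1 RO=2 EX=4 WR=5
I2: IS=2 RO=3 EX=8 WR=9
I3: IS=3 RO=6 EX=7 WR=8  [RAW R5: wait I1 write@5]
I4: IS=6 RO=7 EX=9 WR=10  [struct: A1 busy until I1 writes@5]
I5: IS=10 RO=11 EX=16 WR=17  [struct: M0 busy until I2 writes@9]
I6: IS=18 RO=19 EX=24 WR=25  [struct: M0 busy until I5 writes@17]

I4 = (6, 7, 9, 10)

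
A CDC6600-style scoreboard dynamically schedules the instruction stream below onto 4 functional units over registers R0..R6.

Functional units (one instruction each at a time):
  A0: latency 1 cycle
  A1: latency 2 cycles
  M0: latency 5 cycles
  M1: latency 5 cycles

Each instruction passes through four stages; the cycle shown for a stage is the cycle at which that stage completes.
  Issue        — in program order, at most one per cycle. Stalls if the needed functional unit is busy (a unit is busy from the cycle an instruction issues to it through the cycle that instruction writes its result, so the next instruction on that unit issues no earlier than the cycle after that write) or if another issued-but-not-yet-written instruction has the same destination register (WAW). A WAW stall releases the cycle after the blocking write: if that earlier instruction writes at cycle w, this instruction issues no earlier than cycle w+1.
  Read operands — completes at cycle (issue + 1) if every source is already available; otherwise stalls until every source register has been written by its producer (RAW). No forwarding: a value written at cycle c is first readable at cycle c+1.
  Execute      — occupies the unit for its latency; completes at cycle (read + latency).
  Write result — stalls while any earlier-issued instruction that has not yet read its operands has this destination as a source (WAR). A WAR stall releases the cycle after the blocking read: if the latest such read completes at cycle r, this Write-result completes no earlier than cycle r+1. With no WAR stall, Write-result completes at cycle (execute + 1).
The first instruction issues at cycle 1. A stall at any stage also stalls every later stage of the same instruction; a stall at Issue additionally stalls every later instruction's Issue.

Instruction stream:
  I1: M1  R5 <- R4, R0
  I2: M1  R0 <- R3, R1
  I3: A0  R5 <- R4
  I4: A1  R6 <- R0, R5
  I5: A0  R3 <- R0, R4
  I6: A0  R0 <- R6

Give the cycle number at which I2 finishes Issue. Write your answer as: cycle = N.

cycle = 9

c1: issue I1 (M1)
c2: I1 read-ops
c7: I1 finished on M1
c8: I1→R5
c9: issue I2 (M1)
c10: I2 read-ops, issue I3 (A0)
c11: I3 read-ops, issue I4 (A1)
c12: I3 finished on A0
c13: I3→R5
c14: issue I5 (A0)
c15: I2 finished on M1
c16: I2→R0
c17: I4 read-ops, I5 read-ops
c18: I5 finished on A0
c19: I4 finished on A1, I5→R3
c20: I4→R6, issue I6 (A0)
c21: I6 read-ops
c22: I6 finished on A0
c23: I6→R0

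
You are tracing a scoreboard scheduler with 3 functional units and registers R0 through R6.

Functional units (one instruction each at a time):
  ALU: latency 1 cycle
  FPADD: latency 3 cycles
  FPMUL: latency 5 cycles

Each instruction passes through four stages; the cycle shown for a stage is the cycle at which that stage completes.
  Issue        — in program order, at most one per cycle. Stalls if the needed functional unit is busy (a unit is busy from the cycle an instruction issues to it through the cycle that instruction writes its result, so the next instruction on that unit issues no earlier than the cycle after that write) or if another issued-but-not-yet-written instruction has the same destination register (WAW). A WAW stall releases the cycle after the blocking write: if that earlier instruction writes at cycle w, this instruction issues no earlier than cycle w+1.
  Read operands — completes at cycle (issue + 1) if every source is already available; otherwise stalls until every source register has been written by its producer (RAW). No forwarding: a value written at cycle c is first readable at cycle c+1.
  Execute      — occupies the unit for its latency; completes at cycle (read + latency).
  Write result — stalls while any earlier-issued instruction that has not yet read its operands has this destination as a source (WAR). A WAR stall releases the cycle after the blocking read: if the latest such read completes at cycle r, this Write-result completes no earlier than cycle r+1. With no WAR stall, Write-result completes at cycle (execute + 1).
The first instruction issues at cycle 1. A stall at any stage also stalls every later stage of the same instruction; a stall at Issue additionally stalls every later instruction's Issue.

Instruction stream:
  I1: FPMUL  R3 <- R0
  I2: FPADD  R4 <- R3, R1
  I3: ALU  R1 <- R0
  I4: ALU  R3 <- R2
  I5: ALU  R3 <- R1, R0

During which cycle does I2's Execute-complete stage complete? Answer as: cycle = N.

cycle = 12

  I1 | 1 | 2 | 7 | 8
  I2 | 2 | 9 | 12 | 13   RAW R3: wait I1 write@8
  I3 | 3 | 4 | 5 | 10   WAR R1: wait I2 read@9
  I4 | 11 | 12 | 13 | 14   struct: ALU busy until I3 writes@10
  I5 | 15 | 16 | 17 | 18   struct: ALU busy until I4 writes@14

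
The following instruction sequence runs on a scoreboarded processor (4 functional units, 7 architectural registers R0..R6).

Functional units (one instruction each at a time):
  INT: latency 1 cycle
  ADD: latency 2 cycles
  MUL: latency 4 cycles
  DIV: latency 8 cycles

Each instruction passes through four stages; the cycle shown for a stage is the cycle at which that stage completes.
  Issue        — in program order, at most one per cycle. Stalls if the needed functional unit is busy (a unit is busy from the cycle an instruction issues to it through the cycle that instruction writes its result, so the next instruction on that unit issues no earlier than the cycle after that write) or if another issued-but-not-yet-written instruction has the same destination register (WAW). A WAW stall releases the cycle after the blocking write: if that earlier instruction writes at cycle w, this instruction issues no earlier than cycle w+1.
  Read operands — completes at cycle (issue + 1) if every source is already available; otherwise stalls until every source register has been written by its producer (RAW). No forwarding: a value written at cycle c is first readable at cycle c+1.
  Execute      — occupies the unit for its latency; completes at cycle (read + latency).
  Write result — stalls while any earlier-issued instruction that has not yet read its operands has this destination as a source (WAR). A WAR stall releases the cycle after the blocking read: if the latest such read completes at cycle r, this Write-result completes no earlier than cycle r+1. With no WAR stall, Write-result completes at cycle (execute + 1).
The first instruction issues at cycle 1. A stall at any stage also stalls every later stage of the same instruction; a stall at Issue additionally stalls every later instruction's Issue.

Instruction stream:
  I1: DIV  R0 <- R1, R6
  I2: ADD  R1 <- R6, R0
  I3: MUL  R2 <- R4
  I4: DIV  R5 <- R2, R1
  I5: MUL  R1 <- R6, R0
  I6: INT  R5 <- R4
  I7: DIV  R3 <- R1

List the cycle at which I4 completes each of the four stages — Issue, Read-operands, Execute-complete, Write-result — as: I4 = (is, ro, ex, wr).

t=1  I1→DIV
t=2  I1 RO | I2→ADD
t=3  I3→MUL
t=4  I3 RO
t=8  I3 EX
t=9  I3 WR R2
t=10  I1 EX
t=11  I1 WR R0
t=12  I2 RO | I4→DIV
t=14  I2 EX
t=15  I2 WR R1
t=16  I4 RO | I5→MUL
t=17  I5 RO
t=21  I5 EX
t=22  I5 WR R1
t=24  I4 EX
t=25  I4 WR R5
t=26  I6→INT
t=27  I6 RO | I7→DIV
t=28  I6 EX | I7 RO
t=29  I6 WR R5
t=36  I7 EX
t=37  I7 WR R3

I4 = (12, 16, 24, 25)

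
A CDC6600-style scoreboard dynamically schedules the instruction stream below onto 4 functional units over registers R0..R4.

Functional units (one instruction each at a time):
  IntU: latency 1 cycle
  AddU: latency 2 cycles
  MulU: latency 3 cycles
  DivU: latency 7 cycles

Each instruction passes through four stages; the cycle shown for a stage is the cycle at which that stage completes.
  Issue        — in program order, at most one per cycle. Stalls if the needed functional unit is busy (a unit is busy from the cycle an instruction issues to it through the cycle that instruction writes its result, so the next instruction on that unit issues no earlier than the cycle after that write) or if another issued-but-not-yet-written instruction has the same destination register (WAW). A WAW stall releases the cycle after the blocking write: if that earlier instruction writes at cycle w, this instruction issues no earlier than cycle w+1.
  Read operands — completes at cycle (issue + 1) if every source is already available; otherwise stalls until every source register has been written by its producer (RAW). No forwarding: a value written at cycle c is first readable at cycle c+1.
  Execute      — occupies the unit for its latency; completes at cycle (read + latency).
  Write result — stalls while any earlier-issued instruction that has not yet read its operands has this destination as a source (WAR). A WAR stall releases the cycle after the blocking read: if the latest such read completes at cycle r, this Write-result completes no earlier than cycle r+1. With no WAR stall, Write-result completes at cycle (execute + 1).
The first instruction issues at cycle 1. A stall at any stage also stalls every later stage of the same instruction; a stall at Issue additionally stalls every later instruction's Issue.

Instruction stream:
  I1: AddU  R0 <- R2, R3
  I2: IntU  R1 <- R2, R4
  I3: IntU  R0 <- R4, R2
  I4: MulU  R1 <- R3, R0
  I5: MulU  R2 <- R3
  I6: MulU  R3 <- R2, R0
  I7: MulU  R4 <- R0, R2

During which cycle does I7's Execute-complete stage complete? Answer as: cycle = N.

I1: IS=1 RO=2 EX=4 WR=5
I2: IS=2 RO=3 EX=4 WR=5
I3: IS=6 RO=7 EX=8 WR=9  [struct: IntU busy until I2 writes@5]
I4: IS=7 RO=10 EX=13 WR=14  [RAW R0: wait I3 write@9]
I5: IS=15 RO=16 EX=19 WR=20  [struct: MulU busy until I4 writes@14]
I6: IS=21 RO=22 EX=25 WR=26  [struct: MulU busy until I5 writes@20]
I7: IS=27 RO=28 EX=31 WR=32  [struct: MulU busy until I6 writes@26]

cycle = 31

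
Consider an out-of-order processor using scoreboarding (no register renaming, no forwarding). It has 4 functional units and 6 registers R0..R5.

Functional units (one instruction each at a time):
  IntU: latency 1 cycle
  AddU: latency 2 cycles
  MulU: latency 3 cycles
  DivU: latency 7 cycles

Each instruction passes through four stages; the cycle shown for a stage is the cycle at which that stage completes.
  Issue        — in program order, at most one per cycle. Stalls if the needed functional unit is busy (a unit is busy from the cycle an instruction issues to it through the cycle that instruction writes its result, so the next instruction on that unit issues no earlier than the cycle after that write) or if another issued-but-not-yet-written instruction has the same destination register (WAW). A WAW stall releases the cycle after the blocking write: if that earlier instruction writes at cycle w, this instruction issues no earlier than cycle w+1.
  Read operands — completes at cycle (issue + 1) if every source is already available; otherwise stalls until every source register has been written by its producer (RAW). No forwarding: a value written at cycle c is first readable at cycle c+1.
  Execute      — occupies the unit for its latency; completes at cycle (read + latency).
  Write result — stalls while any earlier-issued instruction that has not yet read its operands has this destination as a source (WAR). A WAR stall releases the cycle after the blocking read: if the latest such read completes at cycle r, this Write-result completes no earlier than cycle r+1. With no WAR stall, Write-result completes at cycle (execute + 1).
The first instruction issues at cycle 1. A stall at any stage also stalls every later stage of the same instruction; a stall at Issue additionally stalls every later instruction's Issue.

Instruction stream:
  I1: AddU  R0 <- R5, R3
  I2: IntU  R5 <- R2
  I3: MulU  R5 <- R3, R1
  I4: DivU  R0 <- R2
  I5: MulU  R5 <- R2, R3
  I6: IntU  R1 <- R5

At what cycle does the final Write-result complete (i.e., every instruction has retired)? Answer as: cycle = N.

cycle = 20

I1 -> (1, 2, 4, 5)
I2 -> (2, 3, 4, 5)
I3 -> (6, 7, 10, 11)  // WAW R5: wait I2 write@5
I4 -> (7, 8, 15, 16)
I5 -> (12, 13, 16, 17)  // struct: MulU busy until I3 writes@11
I6 -> (13, 18, 19, 20)  // RAW R5: wait I5 write@17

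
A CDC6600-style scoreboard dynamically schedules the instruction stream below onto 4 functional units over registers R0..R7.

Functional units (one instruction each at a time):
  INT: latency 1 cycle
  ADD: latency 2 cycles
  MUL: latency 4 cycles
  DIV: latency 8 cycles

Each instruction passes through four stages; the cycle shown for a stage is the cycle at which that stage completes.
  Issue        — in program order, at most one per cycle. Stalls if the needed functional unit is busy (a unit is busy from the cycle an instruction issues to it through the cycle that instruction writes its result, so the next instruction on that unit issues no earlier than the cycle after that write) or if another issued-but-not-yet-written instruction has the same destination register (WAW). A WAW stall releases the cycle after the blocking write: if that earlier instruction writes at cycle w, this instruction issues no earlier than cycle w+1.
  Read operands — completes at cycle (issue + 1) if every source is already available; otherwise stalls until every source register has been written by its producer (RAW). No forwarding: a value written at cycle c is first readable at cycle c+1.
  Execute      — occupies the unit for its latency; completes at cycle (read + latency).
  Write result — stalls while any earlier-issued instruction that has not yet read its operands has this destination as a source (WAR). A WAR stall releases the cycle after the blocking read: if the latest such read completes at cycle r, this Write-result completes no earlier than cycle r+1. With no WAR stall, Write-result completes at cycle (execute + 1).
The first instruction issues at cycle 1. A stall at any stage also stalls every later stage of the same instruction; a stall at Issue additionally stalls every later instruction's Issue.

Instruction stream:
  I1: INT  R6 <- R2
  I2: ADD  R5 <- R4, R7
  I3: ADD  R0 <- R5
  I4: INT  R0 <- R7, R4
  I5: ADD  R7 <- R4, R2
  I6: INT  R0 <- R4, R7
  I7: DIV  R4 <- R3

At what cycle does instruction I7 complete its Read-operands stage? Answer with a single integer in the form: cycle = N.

cycle 1: I1 dispatched to INT
cycle 2: I1 operands ready, I2 dispatched to ADD
cycle 3: I1 complete, I2 operands ready
cycle 4: R6←I1
cycle 5: I2 complete
cycle 6: R5←I2
cycle 7: I3 dispatched to ADD
cycle 8: I3 operands ready
cycle 10: I3 complete
cycle 11: R0←I3
cycle 12: I4 dispatched to INT
cycle 13: I4 operands ready, I5 dispatched to ADD
cycle 14: I4 complete, I5 operands ready
cycle 15: R0←I4
cycle 16: I5 complete, I6 dispatched to INT
cycle 17: R7←I5, I7 dispatched to DIV
cycle 18: I6 operands ready, I7 operands ready
cycle 19: I6 complete
cycle 20: R0←I6
cycle 26: I7 complete
cycle 27: R4←I7

cycle = 18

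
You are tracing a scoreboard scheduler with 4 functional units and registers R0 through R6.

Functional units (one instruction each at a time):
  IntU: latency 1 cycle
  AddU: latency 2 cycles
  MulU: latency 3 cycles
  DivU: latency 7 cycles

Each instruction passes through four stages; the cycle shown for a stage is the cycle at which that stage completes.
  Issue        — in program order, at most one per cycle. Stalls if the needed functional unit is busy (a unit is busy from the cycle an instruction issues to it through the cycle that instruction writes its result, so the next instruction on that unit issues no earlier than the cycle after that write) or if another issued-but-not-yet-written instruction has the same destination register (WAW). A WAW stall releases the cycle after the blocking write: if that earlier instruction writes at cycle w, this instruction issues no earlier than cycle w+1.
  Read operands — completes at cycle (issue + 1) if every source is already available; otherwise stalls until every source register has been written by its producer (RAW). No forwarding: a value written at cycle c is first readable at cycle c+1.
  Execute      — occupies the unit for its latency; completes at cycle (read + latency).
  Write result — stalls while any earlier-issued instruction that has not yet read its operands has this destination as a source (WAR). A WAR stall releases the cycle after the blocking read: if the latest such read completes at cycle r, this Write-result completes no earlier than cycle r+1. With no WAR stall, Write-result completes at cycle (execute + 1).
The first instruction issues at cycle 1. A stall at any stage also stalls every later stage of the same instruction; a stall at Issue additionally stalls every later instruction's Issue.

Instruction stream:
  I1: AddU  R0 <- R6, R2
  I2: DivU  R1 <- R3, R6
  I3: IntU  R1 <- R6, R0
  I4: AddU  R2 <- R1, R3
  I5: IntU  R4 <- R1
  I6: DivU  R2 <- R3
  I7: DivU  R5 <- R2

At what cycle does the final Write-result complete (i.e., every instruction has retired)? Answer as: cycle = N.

I1  is:1  ro:2  ex:4  wr:5
I2  is:2  ro:3  ex:10  wr:11
I3  is:12  ro:13  ex:14  wr:15  — WAW R1: wait I2 write@11
I4  is:13  ro:16  ex:18  wr:19  — RAW R1: wait I3 write@15
I5  is:16  ro:17  ex:18  wr:19  — struct: IntU busy until I3 writes@15
I6  is:20  ro:21  ex:28  wr:29  — WAW R2: wait I4 write@19
I7  is:30  ro:31  ex:38  wr:39  — struct: DivU busy until I6 writes@29

cycle = 39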